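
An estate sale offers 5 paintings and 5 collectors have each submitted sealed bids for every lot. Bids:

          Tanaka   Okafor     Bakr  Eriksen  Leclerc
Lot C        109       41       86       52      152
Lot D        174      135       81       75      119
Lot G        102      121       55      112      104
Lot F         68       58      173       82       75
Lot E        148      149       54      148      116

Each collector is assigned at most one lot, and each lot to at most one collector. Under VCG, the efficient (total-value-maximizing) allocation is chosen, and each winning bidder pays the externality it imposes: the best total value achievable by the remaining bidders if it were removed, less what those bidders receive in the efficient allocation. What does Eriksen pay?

Eriksen pays $28.

Efficient allocation: Tanaka→Lot D ($174), Okafor→Lot G ($121), Bakr→Lot F ($173), Eriksen→Lot E ($148), Leclerc→Lot C ($152); total welfare W = $768.
Eriksen receives Lot E at value $148, so the others get W − 148 = $620.
Without Eriksen: best allocation of the remaining 4 bidders over all 5 lots is Tanaka→Lot D ($174), Okafor→Lot E ($149), Bakr→Lot F ($173), Leclerc→Lot C ($152), total $648.
VCG payment = (others' best without Eriksen) − (others' welfare with Eriksen) = 648 − 620 = $28.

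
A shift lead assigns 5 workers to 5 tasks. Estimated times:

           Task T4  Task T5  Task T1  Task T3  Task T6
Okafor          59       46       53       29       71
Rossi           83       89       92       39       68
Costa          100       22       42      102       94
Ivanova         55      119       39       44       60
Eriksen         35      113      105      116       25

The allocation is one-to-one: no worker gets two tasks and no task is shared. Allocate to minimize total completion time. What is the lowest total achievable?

Treat this as an assignment problem: match each worker to one task.
Optimal: Okafor→Task T4 (59 min), Rossi→Task T3 (39 min), Costa→Task T5 (22 min), Ivanova→Task T1 (39 min), Eriksen→Task T6 (25 min) — total 59+39+22+39+25 = 184 min.
Checked against all permutations: 184 min is optimal.

Minimum total: 184 min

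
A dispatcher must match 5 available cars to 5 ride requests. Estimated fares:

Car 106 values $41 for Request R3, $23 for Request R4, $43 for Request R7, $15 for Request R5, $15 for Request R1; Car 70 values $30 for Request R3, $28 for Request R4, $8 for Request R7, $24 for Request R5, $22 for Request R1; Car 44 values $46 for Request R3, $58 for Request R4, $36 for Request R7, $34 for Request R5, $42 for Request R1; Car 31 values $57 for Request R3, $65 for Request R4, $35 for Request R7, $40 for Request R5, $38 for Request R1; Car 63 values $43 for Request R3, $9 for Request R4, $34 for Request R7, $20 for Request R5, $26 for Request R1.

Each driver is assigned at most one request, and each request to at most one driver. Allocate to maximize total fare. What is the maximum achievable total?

Maximum total: $217

This is the linear assignment problem.
Optimal: Car 106→Request R7 ($43), Car 70→Request R5 ($24), Car 44→Request R1 ($42), Car 31→Request R4 ($65), Car 63→Request R3 ($43) — total 43+24+42+65+43 = $217.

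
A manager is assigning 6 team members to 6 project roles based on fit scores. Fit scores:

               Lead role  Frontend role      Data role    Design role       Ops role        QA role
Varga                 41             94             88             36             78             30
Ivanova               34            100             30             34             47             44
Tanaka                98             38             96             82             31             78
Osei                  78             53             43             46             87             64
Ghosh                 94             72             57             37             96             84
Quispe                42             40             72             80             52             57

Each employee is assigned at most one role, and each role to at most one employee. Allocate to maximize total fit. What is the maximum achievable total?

Max total: 537 pts

Optimal: Varga→Data role (88 pts), Ivanova→Frontend role (100 pts), Tanaka→Lead role (98 pts), Osei→Ops role (87 pts), Ghosh→QA role (84 pts), Quispe→Design role (80 pts) — total 88+100+98+87+84+80 = 537 pts.
Row-greedy (each employee in turn takes its best remaining role) gives 440 pts, worse by 97.
Every other assignment is strictly worse.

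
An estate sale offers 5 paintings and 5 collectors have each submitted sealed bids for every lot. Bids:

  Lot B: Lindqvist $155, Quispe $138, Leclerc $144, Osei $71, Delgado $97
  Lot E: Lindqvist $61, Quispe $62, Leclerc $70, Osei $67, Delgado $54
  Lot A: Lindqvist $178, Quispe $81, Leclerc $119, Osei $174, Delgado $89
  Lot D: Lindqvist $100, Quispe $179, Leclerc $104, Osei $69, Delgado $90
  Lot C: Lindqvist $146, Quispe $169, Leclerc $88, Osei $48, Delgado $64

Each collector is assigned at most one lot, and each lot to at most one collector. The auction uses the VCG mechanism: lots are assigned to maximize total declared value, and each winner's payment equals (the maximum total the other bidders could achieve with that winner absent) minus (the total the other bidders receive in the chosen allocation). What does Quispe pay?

Quispe pays $36.

Efficient allocation: Lindqvist→Lot C ($146), Quispe→Lot D ($179), Leclerc→Lot B ($144), Osei→Lot A ($174), Delgado→Lot E ($54); total welfare W = $697.
Quispe receives Lot D at value $179, so the others get W − 179 = $518.
Without Quispe: best allocation of the remaining 4 bidders over all 5 lots is Lindqvist→Lot C ($146), Leclerc→Lot B ($144), Osei→Lot A ($174), Delgado→Lot D ($90), total $554.
VCG payment = (others' best without Quispe) − (others' welfare with Quispe) = 554 − 518 = $36.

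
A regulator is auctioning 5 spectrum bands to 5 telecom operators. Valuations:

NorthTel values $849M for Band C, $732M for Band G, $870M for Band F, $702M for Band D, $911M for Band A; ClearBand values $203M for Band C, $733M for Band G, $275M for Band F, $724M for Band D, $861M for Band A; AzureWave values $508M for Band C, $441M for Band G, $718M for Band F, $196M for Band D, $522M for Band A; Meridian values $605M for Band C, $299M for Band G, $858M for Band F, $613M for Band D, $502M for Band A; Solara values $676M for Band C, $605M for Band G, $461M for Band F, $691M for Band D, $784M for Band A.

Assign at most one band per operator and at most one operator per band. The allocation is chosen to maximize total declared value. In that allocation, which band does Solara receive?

Solara receives Band D.

Optimal: NorthTel→Band A ($911M), ClearBand→Band G ($733M), AzureWave→Band C ($508M), Meridian→Band F ($858M), Solara→Band D ($691M) — total 911+733+508+858+691 = $3701M.
Row-greedy (each operator in turn takes its best remaining band) gives $3651M, worse by 50.
No other one-to-one assignment exceeds $3701M.
Solara's own top band is Band A ($784M), but forcing Solara→Band A and reassigning the rest optimally gives only $3697M — worse by 4.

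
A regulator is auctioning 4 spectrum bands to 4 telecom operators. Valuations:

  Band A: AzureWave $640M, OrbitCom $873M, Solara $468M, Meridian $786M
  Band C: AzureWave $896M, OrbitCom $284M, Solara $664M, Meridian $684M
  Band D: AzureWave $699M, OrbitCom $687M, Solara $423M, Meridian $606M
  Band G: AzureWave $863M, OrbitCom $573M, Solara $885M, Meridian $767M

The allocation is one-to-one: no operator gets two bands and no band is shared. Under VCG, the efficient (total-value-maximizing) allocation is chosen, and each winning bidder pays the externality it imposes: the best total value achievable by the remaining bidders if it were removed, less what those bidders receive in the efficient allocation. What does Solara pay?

Solara pays $161M.

Efficient allocation: AzureWave→Band C ($896M), OrbitCom→Band A ($873M), Solara→Band G ($885M), Meridian→Band D ($606M); total welfare W = $3260M.
Solara receives Band G at value $885M, so the others get W − 885 = $2375M.
Without Solara: best allocation of the remaining 3 bidders over all 4 bands is AzureWave→Band C ($896M), OrbitCom→Band A ($873M), Meridian→Band G ($767M), total $2536M.
VCG payment = (others' best without Solara) − (others' welfare with Solara) = 2536 − 2375 = $161M.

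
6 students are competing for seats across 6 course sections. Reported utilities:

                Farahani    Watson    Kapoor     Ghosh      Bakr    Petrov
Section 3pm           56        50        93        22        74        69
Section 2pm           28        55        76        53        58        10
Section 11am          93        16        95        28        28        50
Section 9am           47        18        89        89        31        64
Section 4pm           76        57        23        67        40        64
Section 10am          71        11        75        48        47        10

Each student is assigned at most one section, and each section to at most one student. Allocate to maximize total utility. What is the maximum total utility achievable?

Optimal: Farahani→Section 11am (93 points), Watson→Section 2pm (55 points), Kapoor→Section 10am (75 points), Ghosh→Section 9am (89 points), Bakr→Section 3pm (74 points), Petrov→Section 4pm (64 points) — total 93+55+75+89+74+64 = 450 points.
Row-greedy (each student in turn takes its best remaining section) gives 400 points, worse by 50.

Max total: 450 points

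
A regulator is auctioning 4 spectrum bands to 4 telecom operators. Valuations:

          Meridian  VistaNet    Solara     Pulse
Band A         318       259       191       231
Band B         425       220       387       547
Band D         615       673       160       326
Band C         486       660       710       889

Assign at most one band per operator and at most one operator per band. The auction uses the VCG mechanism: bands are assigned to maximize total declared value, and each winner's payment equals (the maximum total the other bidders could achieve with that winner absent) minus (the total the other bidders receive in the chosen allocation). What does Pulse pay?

Pulse pays $430M.

Efficient allocation: Meridian→Band A ($318M), VistaNet→Band D ($673M), Solara→Band B ($387M), Pulse→Band C ($889M); total welfare W = $2267M.
Pulse receives Band C at value $889M, so the others get W − 889 = $1378M.
Without Pulse: best allocation of the remaining 3 bidders over all 4 bands is Meridian→Band B ($425M), VistaNet→Band D ($673M), Solara→Band C ($710M), total $1808M.
VCG payment = (others' best without Pulse) − (others' welfare with Pulse) = 1808 − 1378 = $430M.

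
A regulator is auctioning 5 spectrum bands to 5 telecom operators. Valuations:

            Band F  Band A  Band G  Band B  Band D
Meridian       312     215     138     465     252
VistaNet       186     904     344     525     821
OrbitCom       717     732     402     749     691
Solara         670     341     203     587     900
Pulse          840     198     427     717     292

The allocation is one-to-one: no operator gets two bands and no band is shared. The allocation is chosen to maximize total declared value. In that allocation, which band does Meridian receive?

Optimal: Meridian→Band G ($138M), VistaNet→Band A ($904M), OrbitCom→Band B ($749M), Solara→Band D ($900M), Pulse→Band F ($840M) — total 138+904+749+900+840 = $3531M.
Column-greedy (each band in turn goes to its best remaining operator) gives $2985M, worse by 546.
Meridian's own top band is Band B ($465M), but forcing Meridian→Band B and reassigning the rest optimally gives only $3511M — worse by 20.

Meridian receives Band G.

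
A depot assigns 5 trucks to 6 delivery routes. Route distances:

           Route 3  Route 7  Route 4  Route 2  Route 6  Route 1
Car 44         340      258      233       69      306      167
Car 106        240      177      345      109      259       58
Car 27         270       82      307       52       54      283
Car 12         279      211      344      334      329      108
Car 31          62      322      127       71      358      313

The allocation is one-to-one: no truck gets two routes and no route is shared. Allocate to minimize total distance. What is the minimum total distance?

Optimal: Car 44→Route 2 (69 km), Car 106→Route 1 (58 km), Car 27→Route 6 (54 km), Car 12→Route 7 (211 km), Car 31→Route 3 (62 km) — total 69+58+54+211+62 = 454 km.
Column-greedy (each route in turn goes to its cheapest remaining truck) gives 815 km, worse by 361.
Next-best assignment: Car 44→Route 2, Car 106→Route 7, Car 27→Route 6, Car 12→Route 1, Car 31→Route 3 = 470 km.
No other one-to-one assignment undercuts 454 km.

Minimum total: 454 km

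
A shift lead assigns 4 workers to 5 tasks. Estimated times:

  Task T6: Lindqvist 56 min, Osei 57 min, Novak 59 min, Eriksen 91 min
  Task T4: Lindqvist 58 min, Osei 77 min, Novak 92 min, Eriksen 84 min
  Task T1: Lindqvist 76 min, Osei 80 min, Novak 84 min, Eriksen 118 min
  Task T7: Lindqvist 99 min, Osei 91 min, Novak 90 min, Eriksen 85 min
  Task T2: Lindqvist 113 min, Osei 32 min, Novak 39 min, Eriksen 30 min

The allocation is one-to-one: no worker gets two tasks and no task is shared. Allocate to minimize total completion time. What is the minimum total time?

Treat this as an assignment problem: match each worker to one task.
Optimal: Lindqvist→Task T4 (58 min), Osei→Task T1 (80 min), Novak→Task T6 (59 min), Eriksen→Task T2 (30 min) — total 58+80+59+30 = 227 min.
Column-greedy (each task in turn goes to its cheapest remaining worker) gives 302 min, worse by 75.
Checked against all permutations: 227 min is optimal.

Min total: 227 min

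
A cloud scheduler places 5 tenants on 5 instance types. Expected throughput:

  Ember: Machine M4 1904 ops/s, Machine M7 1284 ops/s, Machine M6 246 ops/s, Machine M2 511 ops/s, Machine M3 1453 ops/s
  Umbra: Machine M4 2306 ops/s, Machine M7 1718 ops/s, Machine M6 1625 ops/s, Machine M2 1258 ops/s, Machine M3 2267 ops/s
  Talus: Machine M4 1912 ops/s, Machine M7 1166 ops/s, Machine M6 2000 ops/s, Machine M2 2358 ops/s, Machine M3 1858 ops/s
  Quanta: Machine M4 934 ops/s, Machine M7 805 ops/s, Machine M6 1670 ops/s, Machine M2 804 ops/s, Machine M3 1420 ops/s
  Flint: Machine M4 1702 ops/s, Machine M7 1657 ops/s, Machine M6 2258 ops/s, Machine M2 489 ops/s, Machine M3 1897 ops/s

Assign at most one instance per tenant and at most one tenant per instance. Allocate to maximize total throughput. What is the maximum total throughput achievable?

This is a one-to-one assignment (maximum-weight bipartite matching).
Optimal: Ember→Machine M4 (1904 ops/s), Umbra→Machine M3 (2267 ops/s), Talus→Machine M2 (2358 ops/s), Quanta→Machine M6 (1670 ops/s), Flint→Machine M7 (1657 ops/s) — total 1904+2267+2358+1670+1657 = 9856 ops/s.
Column-greedy (each instance in turn goes to its best remaining tenant) gives 8220 ops/s, worse by 1636.
Swapping Talus↔Quanta (Talus→Machine M6 2000 ops/s, Quanta→Machine M2 804 ops/s) loses 1224.
No other one-to-one assignment exceeds 9856 ops/s.

Max total: 9856 ops/s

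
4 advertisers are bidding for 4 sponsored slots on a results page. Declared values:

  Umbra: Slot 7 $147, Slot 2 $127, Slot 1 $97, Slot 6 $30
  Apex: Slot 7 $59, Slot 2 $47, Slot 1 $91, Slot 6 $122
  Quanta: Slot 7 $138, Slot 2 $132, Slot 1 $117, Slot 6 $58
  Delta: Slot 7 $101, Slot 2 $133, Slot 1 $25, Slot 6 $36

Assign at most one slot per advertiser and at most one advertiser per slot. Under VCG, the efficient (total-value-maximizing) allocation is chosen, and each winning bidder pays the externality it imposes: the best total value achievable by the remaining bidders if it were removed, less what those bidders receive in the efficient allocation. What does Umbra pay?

Efficient allocation: Umbra→Slot 7 ($147), Apex→Slot 6 ($122), Quanta→Slot 1 ($117), Delta→Slot 2 ($133); total welfare W = $519.
Umbra receives Slot 7 at value $147, so the others get W − 147 = $372.
Without Umbra: best allocation of the remaining 3 bidders over all 4 slots is Apex→Slot 6 ($122), Quanta→Slot 7 ($138), Delta→Slot 2 ($133), total $393.
VCG payment = (others' best without Umbra) − (others' welfare with Umbra) = 393 − 372 = $21.

Umbra pays $21.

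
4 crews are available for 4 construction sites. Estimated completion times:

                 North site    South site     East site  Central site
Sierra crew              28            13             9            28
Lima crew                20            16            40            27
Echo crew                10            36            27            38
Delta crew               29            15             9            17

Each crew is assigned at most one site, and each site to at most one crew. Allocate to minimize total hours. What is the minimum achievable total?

Minimum total: 52 hours

Optimal: Sierra crew→East site (9 hours), Lima crew→South site (16 hours), Echo crew→North site (10 hours), Delta crew→Central site (17 hours) — total 9+16+10+17 = 52 hours.
Swapping Sierra crew↔Echo crew (Sierra crew→North site 28 hours, Echo crew→East site 27 hours) adds 36.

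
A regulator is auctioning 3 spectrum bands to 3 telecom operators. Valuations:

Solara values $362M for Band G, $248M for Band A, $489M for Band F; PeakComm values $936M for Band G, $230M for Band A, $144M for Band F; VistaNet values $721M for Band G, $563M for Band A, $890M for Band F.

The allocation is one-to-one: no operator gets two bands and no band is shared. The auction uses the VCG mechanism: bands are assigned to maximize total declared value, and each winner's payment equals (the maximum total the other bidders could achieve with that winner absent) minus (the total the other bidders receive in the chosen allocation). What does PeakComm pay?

PeakComm pays $114M.

Efficient allocation: Solara→Band A ($248M), PeakComm→Band G ($936M), VistaNet→Band F ($890M); total welfare W = $2074M.
PeakComm receives Band G at value $936M, so the others get W − 936 = $1138M.
Without PeakComm: best allocation of the remaining 2 bidders over all 3 bands is Solara→Band G ($362M), VistaNet→Band F ($890M), total $1252M.
VCG payment = (others' best without PeakComm) − (others' welfare with PeakComm) = 1252 − 1138 = $114M.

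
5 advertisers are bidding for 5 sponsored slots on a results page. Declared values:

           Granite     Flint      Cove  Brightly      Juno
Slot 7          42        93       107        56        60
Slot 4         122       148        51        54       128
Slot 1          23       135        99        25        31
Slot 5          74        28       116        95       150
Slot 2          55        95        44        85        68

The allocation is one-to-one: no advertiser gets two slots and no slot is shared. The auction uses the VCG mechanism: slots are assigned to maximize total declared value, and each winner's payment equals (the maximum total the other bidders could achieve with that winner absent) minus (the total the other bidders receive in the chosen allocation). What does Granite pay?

Granite pays $13.

Efficient allocation: Granite→Slot 4 ($122), Flint→Slot 1 ($135), Cove→Slot 7 ($107), Brightly→Slot 2 ($85), Juno→Slot 5 ($150); total welfare W = $599.
Granite receives Slot 4 at value $122, so the others get W − 122 = $477.
Without Granite: best allocation of the remaining 4 bidders over all 5 slots is Flint→Slot 4 ($148), Cove→Slot 7 ($107), Brightly→Slot 2 ($85), Juno→Slot 5 ($150), total $490.
VCG payment = (others' best without Granite) − (others' welfare with Granite) = 490 − 477 = $13.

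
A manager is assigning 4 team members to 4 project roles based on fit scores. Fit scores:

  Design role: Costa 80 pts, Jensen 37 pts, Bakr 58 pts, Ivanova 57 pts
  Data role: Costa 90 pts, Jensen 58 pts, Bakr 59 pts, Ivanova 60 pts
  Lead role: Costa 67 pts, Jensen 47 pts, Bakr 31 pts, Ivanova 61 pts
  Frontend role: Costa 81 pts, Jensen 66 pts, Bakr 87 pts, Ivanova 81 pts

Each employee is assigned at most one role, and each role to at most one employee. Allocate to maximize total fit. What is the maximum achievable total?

This is the linear assignment problem.
Optimal: Costa→Design role (80 pts), Jensen→Data role (58 pts), Bakr→Frontend role (87 pts), Ivanova→Lead role (61 pts) — total 80+58+87+61 = 286 pts.
Max-entry greedy (repeatedly take the single best remaining cell) gives 275 pts, worse by 11.
Checked against all permutations: 286 pts is optimal.

Maximum total: 286 pts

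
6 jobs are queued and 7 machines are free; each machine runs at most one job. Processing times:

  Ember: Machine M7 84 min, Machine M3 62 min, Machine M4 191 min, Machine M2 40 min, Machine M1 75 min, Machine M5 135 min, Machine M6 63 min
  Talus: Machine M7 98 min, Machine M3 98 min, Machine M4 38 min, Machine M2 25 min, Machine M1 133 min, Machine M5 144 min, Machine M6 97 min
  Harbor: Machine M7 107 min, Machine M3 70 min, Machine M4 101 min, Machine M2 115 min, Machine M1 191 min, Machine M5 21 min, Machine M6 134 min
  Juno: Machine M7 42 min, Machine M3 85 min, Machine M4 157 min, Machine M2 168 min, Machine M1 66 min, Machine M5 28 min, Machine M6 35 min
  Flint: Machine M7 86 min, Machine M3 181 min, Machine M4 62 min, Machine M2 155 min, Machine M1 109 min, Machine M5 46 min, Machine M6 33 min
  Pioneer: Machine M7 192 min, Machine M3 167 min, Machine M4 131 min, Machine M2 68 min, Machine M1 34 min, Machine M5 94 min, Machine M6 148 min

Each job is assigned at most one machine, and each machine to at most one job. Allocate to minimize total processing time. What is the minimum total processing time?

Minimum total: 208 min

Optimal: Ember→Machine M2 (40 min), Talus→Machine M4 (38 min), Harbor→Machine M5 (21 min), Juno→Machine M7 (42 min), Flint→Machine M6 (33 min), Pioneer→Machine M1 (34 min) — total 40+38+21+42+33+34 = 208 min.
Column-greedy (each machine in turn goes to its cheapest remaining job) gives 340 min, worse by 132.
Checked against all permutations: 208 min is optimal.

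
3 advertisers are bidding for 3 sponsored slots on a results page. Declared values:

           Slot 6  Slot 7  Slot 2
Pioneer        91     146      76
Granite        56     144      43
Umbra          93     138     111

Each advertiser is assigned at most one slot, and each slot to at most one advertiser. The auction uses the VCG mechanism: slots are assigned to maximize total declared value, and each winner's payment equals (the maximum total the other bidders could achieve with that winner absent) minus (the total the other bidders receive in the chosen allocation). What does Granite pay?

Efficient allocation: Pioneer→Slot 6 ($91), Granite→Slot 7 ($144), Umbra→Slot 2 ($111); total welfare W = $346.
Granite receives Slot 7 at value $144, so the others get W − 144 = $202.
Without Granite: best allocation of the remaining 2 bidders over all 3 slots is Pioneer→Slot 7 ($146), Umbra→Slot 2 ($111), total $257.
VCG payment = (others' best without Granite) − (others' welfare with Granite) = 257 − 202 = $55.

Granite pays $55.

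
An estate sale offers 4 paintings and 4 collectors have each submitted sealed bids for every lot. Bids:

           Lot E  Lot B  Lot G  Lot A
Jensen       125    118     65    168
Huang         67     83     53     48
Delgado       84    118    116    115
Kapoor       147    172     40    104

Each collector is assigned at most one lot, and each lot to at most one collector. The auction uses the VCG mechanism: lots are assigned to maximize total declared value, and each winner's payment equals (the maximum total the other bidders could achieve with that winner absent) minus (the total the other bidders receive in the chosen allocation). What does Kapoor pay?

Efficient allocation: Jensen→Lot A ($168), Huang→Lot E ($67), Delgado→Lot G ($116), Kapoor→Lot B ($172); total welfare W = $523.
Kapoor receives Lot B at value $172, so the others get W − 172 = $351.
Without Kapoor: best allocation of the remaining 3 bidders over all 4 lots is Jensen→Lot A ($168), Huang→Lot B ($83), Delgado→Lot G ($116), total $367.
VCG payment = (others' best without Kapoor) − (others' welfare with Kapoor) = 367 − 351 = $16.

Kapoor pays $16.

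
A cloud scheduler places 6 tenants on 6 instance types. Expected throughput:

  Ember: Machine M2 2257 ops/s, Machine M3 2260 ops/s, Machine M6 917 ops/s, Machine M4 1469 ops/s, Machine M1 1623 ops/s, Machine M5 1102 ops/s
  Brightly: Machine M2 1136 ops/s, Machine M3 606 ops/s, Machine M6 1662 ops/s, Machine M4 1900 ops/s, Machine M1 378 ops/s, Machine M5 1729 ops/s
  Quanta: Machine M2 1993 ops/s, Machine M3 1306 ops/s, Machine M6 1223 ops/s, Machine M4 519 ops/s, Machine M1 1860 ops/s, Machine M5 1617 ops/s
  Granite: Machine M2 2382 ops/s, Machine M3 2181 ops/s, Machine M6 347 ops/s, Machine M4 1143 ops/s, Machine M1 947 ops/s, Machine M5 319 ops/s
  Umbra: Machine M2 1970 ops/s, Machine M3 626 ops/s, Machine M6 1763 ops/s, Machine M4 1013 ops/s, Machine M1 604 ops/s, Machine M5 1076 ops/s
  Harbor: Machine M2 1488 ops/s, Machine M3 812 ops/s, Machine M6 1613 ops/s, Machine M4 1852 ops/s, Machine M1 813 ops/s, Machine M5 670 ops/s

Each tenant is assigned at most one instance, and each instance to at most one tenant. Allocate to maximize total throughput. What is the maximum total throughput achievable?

Max total: 11846 ops/s

Optimal: Ember→Machine M3 (2260 ops/s), Brightly→Machine M5 (1729 ops/s), Quanta→Machine M1 (1860 ops/s), Granite→Machine M2 (2382 ops/s), Umbra→Machine M6 (1763 ops/s), Harbor→Machine M4 (1852 ops/s) — total 2260+1729+1860+2382+1763+1852 = 11846 ops/s.
Row-greedy (each tenant in turn takes its best remaining instance) gives 9533 ops/s, worse by 2313.
Next-best assignment: Ember→Machine M2, Brightly→Machine M5, Quanta→Machine M1, Granite→Machine M3, Umbra→Machine M6, Harbor→Machine M4 = 11642 ops/s.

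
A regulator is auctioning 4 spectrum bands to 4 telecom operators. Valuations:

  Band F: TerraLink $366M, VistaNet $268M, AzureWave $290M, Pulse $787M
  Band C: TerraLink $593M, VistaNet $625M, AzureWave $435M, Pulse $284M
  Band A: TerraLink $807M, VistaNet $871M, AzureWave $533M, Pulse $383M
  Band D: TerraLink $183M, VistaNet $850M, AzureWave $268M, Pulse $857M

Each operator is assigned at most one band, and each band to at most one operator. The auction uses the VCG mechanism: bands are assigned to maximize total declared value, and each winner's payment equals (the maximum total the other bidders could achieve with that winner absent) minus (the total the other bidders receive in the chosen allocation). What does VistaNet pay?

VistaNet pays $70M.

Efficient allocation: TerraLink→Band A ($807M), VistaNet→Band D ($850M), AzureWave→Band C ($435M), Pulse→Band F ($787M); total welfare W = $2879M.
VistaNet receives Band D at value $850M, so the others get W − 850 = $2029M.
Without VistaNet: best allocation of the remaining 3 bidders over all 4 bands is TerraLink→Band A ($807M), AzureWave→Band C ($435M), Pulse→Band D ($857M), total $2099M.
VCG payment = (others' best without VistaNet) − (others' welfare with VistaNet) = 2099 − 2029 = $70M.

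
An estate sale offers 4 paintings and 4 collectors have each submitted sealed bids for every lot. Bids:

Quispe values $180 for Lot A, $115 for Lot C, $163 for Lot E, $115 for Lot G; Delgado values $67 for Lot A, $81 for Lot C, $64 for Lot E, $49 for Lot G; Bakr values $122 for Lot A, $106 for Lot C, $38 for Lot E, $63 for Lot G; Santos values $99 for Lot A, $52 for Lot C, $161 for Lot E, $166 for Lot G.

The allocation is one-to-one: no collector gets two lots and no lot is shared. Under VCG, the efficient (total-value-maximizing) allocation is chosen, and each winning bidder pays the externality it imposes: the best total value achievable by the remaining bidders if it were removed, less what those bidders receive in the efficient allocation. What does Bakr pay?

Bakr pays $17.

Efficient allocation: Quispe→Lot E ($163), Delgado→Lot C ($81), Bakr→Lot A ($122), Santos→Lot G ($166); total welfare W = $532.
Bakr receives Lot A at value $122, so the others get W − 122 = $410.
Without Bakr: best allocation of the remaining 3 bidders over all 4 lots is Quispe→Lot A ($180), Delgado→Lot C ($81), Santos→Lot G ($166), total $427.
VCG payment = (others' best without Bakr) − (others' welfare with Bakr) = 427 − 410 = $17.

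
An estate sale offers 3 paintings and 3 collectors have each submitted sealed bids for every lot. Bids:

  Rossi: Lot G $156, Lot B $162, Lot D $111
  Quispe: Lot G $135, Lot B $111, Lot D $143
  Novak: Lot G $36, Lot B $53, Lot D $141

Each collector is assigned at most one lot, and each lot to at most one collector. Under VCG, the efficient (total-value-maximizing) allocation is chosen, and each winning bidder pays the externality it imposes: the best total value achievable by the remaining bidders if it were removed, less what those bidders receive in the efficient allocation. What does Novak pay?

Novak pays $8.

Efficient allocation: Rossi→Lot B ($162), Quispe→Lot G ($135), Novak→Lot D ($141); total welfare W = $438.
Novak receives Lot D at value $141, so the others get W − 141 = $297.
Without Novak: best allocation of the remaining 2 bidders over all 3 lots is Rossi→Lot B ($162), Quispe→Lot D ($143), total $305.
VCG payment = (others' best without Novak) − (others' welfare with Novak) = 305 − 297 = $8.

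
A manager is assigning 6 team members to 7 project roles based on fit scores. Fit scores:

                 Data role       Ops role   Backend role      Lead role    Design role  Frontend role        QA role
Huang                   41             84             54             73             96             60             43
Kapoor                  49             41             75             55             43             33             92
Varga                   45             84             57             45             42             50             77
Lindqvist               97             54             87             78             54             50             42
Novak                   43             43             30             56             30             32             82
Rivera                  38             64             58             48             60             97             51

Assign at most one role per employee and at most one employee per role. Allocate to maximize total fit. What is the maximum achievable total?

This is the linear assignment problem.
Optimal: Huang→Design role (96 pts), Kapoor→Backend role (75 pts), Varga→Ops role (84 pts), Lindqvist→Data role (97 pts), Novak→QA role (82 pts), Rivera→Frontend role (97 pts) — total 96+75+84+97+82+97 = 531 pts.
Row-greedy (each employee in turn takes its best remaining role) gives 522 pts, worse by 9.
Next-best assignment: Huang→Design role, Kapoor→QA role, Varga→Ops role, Lindqvist→Data role, Novak→Lead role, Rivera→Frontend role = 522 pts.
Swapping Lindqvist↔Novak (Lindqvist→QA role 42 pts, Novak→Data role 43 pts) loses 94.

Max total: 531 pts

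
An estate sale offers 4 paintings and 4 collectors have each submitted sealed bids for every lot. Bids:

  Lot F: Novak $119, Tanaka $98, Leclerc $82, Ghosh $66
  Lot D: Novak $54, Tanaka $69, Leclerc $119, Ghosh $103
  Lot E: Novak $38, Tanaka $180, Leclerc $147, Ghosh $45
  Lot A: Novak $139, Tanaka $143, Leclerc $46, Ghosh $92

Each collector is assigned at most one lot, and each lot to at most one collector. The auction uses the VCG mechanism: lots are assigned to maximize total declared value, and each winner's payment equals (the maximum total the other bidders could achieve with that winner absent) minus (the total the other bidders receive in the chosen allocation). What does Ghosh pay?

Ghosh pays $29.

Efficient allocation: Novak→Lot F ($119), Tanaka→Lot A ($143), Leclerc→Lot E ($147), Ghosh→Lot D ($103); total welfare W = $512.
Ghosh receives Lot D at value $103, so the others get W − 103 = $409.
Without Ghosh: best allocation of the remaining 3 bidders over all 4 lots is Novak→Lot A ($139), Tanaka→Lot E ($180), Leclerc→Lot D ($119), total $438.
VCG payment = (others' best without Ghosh) − (others' welfare with Ghosh) = 438 − 409 = $29.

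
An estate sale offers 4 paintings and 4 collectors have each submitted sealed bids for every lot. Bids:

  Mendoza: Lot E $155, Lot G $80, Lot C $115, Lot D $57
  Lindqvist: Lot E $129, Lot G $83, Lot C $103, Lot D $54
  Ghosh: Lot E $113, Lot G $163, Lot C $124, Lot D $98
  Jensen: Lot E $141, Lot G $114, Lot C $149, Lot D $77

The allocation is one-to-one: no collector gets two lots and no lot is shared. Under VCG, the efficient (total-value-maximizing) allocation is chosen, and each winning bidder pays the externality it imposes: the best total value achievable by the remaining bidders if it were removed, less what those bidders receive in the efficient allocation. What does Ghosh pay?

Efficient allocation: Mendoza→Lot E ($155), Lindqvist→Lot D ($54), Ghosh→Lot G ($163), Jensen→Lot C ($149); total welfare W = $521.
Ghosh receives Lot G at value $163, so the others get W − 163 = $358.
Without Ghosh: best allocation of the remaining 3 bidders over all 4 lots is Mendoza→Lot E ($155), Lindqvist→Lot G ($83), Jensen→Lot C ($149), total $387.
VCG payment = (others' best without Ghosh) − (others' welfare with Ghosh) = 387 − 358 = $29.

Ghosh pays $29.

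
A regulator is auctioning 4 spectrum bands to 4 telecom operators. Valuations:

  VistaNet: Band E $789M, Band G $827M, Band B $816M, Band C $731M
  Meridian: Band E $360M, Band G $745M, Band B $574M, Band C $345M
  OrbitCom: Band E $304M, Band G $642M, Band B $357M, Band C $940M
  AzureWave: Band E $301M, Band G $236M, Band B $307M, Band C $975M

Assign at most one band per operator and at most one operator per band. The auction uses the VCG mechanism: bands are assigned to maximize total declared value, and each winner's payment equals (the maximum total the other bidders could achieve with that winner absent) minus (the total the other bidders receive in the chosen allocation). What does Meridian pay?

Meridian pays $27M.

Efficient allocation: VistaNet→Band E ($789M), Meridian→Band B ($574M), OrbitCom→Band G ($642M), AzureWave→Band C ($975M); total welfare W = $2980M.
Meridian receives Band B at value $574M, so the others get W − 574 = $2406M.
Without Meridian: best allocation of the remaining 3 bidders over all 4 bands is VistaNet→Band B ($816M), OrbitCom→Band G ($642M), AzureWave→Band C ($975M), total $2433M.
VCG payment = (others' best without Meridian) − (others' welfare with Meridian) = 2433 − 2406 = $27M.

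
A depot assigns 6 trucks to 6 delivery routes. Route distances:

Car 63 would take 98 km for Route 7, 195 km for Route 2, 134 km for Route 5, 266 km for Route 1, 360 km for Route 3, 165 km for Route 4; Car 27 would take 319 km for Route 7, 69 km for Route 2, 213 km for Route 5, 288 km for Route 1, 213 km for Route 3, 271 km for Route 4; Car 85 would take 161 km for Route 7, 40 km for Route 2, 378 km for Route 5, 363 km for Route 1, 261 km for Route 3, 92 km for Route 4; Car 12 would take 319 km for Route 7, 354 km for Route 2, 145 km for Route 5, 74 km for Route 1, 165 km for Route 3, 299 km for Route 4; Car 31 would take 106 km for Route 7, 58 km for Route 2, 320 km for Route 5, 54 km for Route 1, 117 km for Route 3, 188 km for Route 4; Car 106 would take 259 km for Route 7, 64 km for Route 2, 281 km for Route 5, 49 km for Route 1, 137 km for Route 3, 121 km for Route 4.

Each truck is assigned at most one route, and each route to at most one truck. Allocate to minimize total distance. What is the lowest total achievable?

Minimum total: 570 km

This is the linear assignment problem.
Optimal: Car 63→Route 7 (98 km), Car 27→Route 2 (69 km), Car 85→Route 4 (92 km), Car 12→Route 5 (145 km), Car 31→Route 3 (117 km), Car 106→Route 1 (49 km) — total 98+69+92+145+117+49 = 570 km.
Next-best assignment: Car 63→Route 7, Car 27→Route 2, Car 85→Route 4, Car 12→Route 5, Car 31→Route 1, Car 106→Route 3 = 595 km.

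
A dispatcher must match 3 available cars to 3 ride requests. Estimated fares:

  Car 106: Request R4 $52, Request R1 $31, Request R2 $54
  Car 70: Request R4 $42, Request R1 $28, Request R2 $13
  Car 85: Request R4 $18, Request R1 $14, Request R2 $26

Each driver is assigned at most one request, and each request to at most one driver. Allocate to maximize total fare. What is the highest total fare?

Optimal: Car 106→Request R2 ($54), Car 70→Request R4 ($42), Car 85→Request R1 ($14) — total 54+42+14 = $110.
Column-greedy (each request in turn goes to its best remaining driver) gives $106, worse by 4.
Next-best assignment: Car 106→Request R4, Car 70→Request R1, Car 85→Request R2 = $106.

Maximum total: $110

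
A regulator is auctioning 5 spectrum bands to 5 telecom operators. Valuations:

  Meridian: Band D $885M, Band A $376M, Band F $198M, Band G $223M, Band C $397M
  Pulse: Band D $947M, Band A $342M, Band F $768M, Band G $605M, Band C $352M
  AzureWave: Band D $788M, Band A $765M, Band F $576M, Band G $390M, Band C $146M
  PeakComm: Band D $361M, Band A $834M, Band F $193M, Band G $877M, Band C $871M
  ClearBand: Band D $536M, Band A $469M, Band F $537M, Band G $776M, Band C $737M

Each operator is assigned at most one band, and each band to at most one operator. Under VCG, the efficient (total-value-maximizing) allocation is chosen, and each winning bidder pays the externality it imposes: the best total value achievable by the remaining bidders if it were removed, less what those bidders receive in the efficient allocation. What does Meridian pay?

Efficient allocation: Meridian→Band D ($885M), Pulse→Band F ($768M), AzureWave→Band A ($765M), PeakComm→Band C ($871M), ClearBand→Band G ($776M); total welfare W = $4065M.
Meridian receives Band D at value $885M, so the others get W − 885 = $3180M.
Without Meridian: best allocation of the remaining 4 bidders over all 5 bands is Pulse→Band D ($947M), AzureWave→Band A ($765M), PeakComm→Band C ($871M), ClearBand→Band G ($776M), total $3359M.
VCG payment = (others' best without Meridian) − (others' welfare with Meridian) = 3359 − 3180 = $179M.

Meridian pays $179M.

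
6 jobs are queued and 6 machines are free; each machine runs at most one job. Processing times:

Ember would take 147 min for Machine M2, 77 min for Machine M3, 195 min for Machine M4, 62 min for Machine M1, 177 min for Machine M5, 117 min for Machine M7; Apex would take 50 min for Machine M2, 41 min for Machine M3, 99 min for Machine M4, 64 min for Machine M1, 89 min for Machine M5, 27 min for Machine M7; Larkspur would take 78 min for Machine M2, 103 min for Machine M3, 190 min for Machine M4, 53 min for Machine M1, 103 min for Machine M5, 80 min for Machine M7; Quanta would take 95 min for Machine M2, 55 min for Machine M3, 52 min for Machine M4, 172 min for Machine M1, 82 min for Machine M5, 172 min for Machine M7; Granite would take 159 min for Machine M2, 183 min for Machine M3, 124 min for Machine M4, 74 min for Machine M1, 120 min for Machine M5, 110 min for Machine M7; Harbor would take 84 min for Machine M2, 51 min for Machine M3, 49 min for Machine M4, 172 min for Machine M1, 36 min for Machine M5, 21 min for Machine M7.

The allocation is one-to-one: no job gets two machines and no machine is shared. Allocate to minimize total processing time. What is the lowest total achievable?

Minimum total: 344 min

This is a one-to-one assignment (minimum-cost bipartite matching).
Optimal: Ember→Machine M3 (77 min), Apex→Machine M7 (27 min), Larkspur→Machine M2 (78 min), Quanta→Machine M4 (52 min), Granite→Machine M1 (74 min), Harbor→Machine M5 (36 min) — total 77+27+78+52+74+36 = 344 min.
Column-greedy (each machine in turn goes to its cheapest remaining job) gives 443 min, worse by 99.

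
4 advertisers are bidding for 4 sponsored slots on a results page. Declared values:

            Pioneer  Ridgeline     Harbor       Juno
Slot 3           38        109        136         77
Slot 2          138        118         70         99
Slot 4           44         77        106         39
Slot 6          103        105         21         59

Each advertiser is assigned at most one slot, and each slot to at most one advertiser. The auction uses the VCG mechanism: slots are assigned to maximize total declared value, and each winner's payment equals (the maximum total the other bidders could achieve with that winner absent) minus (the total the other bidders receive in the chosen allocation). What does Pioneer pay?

Pioneer pays $52.

Efficient allocation: Pioneer→Slot 2 ($138), Ridgeline→Slot 6 ($105), Harbor→Slot 4 ($106), Juno→Slot 3 ($77); total welfare W = $426.
Pioneer receives Slot 2 at value $138, so the others get W − 138 = $288.
Without Pioneer: best allocation of the remaining 3 bidders over all 4 slots is Ridgeline→Slot 6 ($105), Harbor→Slot 3 ($136), Juno→Slot 2 ($99), total $340.
VCG payment = (others' best without Pioneer) − (others' welfare with Pioneer) = 340 − 288 = $52.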